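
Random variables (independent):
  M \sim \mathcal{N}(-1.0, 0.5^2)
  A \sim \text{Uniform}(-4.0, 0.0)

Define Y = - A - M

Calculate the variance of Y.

For independent RVs: Var(aX + bY) = a²Var(X) + b²Var(Y)
Var(M) = 0.25
Var(A) = 1.3333333
Var(Y) = (-1)²*0.25 + (-1)²*1.3333333
= 1*0.25 + 1*1.3333333 = 1.5833333

1.5833333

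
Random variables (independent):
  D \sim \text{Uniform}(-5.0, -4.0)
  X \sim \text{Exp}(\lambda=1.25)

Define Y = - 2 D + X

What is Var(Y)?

For independent RVs: Var(aX + bY) = a²Var(X) + b²Var(Y)
Var(D) = 0.083333333
Var(X) = 0.64
Var(Y) = (-2)²*0.083333333 + 1²*0.64
= 4*0.083333333 + 1*0.64 = 0.97333333

0.97333333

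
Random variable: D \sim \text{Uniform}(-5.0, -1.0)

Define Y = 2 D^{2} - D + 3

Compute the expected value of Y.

E[Y] = 2*E[D²] - 1*E[D] + 3
E[D] = -3
E[D²] = Var(D) + (E[D])² = 1.3333333 + 9 = 10.333333
E[Y] = 2*10.333333 - 1*(-3) + 3 = 26.666667

26.666667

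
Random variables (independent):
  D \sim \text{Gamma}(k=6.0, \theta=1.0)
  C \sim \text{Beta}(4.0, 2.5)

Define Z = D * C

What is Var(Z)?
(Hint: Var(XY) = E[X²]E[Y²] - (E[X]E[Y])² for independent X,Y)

Var(XY) = E[X²]E[Y²] - (E[X]E[Y])²
E[D] = 6, Var(D) = 6
E[C] = 0.61538462, Var(C) = 0.031558185
E[D²] = 6 + 6² = 42
E[C²] = 0.031558185 + 0.61538462² = 0.41025641
Var(Z) = 42*0.41025641 - (6*0.61538462)²
= 17.230769 - 13.633136 = 3.5976331

3.5976331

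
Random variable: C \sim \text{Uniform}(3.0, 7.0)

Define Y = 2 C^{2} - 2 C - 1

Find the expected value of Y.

E[Y] = 2*E[C²] - 2*E[C] - 1
E[C] = 5
E[C²] = Var(C) + (E[C])² = 1.3333333 + 25 = 26.333333
E[Y] = 2*26.333333 - 2*5 - 1 = 41.666667

41.666667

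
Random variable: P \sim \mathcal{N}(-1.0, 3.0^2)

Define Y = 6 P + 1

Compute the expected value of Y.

For Y = 6P + 1:
E[Y] = 6 * E[P] + 1
E[P] = -1.0 = -1
E[Y] = 6 * (-1) + 1 = -5

-5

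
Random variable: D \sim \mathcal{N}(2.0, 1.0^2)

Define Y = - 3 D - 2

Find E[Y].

For Y = -3D - 2:
E[Y] = -3 * E[D] - 2
E[D] = 2.0 = 2
E[Y] = -3 * 2 - 2 = -8

-8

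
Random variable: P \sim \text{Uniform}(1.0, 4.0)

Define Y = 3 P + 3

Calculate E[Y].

For Y = 3P + 3:
E[Y] = 3 * E[P] + 3
E[P] = (1 + 4)/2 = 2.5
E[Y] = 3 * 2.5 + 3 = 10.5

10.5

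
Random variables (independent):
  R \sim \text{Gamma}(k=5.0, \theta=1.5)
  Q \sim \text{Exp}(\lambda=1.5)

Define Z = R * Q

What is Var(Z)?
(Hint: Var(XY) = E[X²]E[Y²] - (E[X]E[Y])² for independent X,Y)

Var(XY) = E[X²]E[Y²] - (E[X]E[Y])²
E[R] = 7.5, Var(R) = 11.25
E[Q] = 0.66666667, Var(Q) = 0.44444444
E[R²] = 11.25 + 7.5² = 67.5
E[Q²] = 0.44444444 + 0.66666667² = 0.88888889
Var(Z) = 67.5*0.88888889 - (7.5*0.66666667)²
= 60 - 25 = 35

35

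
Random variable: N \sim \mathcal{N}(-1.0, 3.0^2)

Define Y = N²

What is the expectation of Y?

E[N²] = Var(N) + (E[N])² = 9 + 1 = 10

10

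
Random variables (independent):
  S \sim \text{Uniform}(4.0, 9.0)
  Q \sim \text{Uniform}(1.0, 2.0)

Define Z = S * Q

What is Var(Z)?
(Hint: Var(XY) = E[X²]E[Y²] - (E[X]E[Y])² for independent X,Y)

Var(XY) = E[X²]E[Y²] - (E[X]E[Y])²
E[S] = 6.5, Var(S) = 2.0833333
E[Q] = 1.5, Var(Q) = 0.083333333
E[S²] = 2.0833333 + 6.5² = 44.333333
E[Q²] = 0.083333333 + 1.5² = 2.3333333
Var(Z) = 44.333333*2.3333333 - (6.5*1.5)²
= 103.44444 - 95.0625 = 8.3819444

8.3819444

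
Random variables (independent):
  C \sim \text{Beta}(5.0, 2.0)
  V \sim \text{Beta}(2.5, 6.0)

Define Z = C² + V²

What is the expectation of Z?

E[Z] = E[C²] + E[V²]
E[C²] = Var(C) + E[C]² = 0.025510204 + 0.51020408 = 0.53571429
E[V²] = Var(V) + E[V]² = 0.021853943 + 0.08650519 = 0.10835913
E[Z] = 0.53571429 + 0.10835913 = 0.64407342

0.64407342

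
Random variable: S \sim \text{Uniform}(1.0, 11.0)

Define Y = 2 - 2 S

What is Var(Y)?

For Y = aS + b: Var(Y) = a² * Var(S)
Var(S) = (11 - 1)^2/12 = 8.3333333
Var(Y) = (-2)² * 8.3333333 = 4 * 8.3333333 = 33.333333

33.333333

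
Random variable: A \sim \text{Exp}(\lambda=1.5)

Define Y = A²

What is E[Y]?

E[A²] = Var(A) + (E[A])² = 0.44444444 + 0.44444444 = 0.88888889

0.88888889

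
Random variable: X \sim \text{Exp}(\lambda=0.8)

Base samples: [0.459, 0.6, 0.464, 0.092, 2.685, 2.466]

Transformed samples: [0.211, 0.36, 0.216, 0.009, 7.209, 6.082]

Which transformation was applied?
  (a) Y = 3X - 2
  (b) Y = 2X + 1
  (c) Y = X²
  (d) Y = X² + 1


Checking option (c) Y = X²:
  X = 0.459 -> Y = 0.211 ✓
  X = 0.6 -> Y = 0.36 ✓
  X = 0.464 -> Y = 0.216 ✓
All samples match this transformation.

(c) X²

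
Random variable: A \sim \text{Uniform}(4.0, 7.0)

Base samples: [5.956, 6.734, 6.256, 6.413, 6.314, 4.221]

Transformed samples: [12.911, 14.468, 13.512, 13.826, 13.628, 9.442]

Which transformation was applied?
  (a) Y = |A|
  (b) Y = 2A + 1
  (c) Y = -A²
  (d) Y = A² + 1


Checking option (b) Y = 2A + 1:
  A = 5.956 -> Y = 12.911 ✓
  A = 6.734 -> Y = 14.468 ✓
  A = 6.256 -> Y = 13.512 ✓
All samples match this transformation.

(b) 2A + 1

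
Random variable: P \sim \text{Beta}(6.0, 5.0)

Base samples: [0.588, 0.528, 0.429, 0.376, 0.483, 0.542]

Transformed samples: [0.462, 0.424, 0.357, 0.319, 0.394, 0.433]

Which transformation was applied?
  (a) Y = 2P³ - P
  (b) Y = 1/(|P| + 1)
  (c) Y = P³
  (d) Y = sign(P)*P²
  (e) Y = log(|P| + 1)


Checking option (e) Y = log(|P| + 1):
  P = 0.588 -> Y = 0.462 ✓
  P = 0.528 -> Y = 0.424 ✓
  P = 0.429 -> Y = 0.357 ✓
All samples match this transformation.

(e) log(|P| + 1)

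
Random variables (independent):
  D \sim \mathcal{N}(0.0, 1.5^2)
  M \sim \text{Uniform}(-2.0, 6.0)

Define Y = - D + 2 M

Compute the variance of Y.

For independent RVs: Var(aX + bY) = a²Var(X) + b²Var(Y)
Var(D) = 2.25
Var(M) = 5.3333333
Var(Y) = (-1)²*2.25 + 2²*5.3333333
= 1*2.25 + 4*5.3333333 = 23.583333

23.583333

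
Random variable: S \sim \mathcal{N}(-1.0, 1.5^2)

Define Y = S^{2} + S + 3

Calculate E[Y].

E[Y] = 1*E[S²] + 1*E[S] + 3
E[S] = -1
E[S²] = Var(S) + (E[S])² = 2.25 + 1 = 3.25
E[Y] = 1*3.25 + 1*(-1) + 3 = 5.25

5.25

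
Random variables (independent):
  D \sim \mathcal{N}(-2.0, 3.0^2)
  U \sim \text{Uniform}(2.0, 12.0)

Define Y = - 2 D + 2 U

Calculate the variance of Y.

For independent RVs: Var(aX + bY) = a²Var(X) + b²Var(Y)
Var(D) = 9
Var(U) = 8.3333333
Var(Y) = (-2)²*9 + 2²*8.3333333
= 4*9 + 4*8.3333333 = 69.333333

69.333333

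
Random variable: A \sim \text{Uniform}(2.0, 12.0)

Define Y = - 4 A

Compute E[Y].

For Y = -4A:
E[Y] = -4 * E[A]
E[A] = (2 + 12)/2 = 7
E[Y] = -4 * 7 = -28

-28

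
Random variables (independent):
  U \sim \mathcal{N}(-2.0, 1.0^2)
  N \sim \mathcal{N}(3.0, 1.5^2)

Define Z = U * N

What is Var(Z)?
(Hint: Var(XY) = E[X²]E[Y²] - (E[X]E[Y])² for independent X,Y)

Var(XY) = E[X²]E[Y²] - (E[X]E[Y])²
E[U] = -2, Var(U) = 1
E[N] = 3, Var(N) = 2.25
E[U²] = 1 + (-2)² = 5
E[N²] = 2.25 + 3² = 11.25
Var(Z) = 5*11.25 - (-2*3)²
= 56.25 - 36 = 20.25

20.25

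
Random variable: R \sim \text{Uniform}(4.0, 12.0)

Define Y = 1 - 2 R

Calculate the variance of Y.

For Y = aR + b: Var(Y) = a² * Var(R)
Var(R) = (12 - 4)^2/12 = 5.3333333
Var(Y) = (-2)² * 5.3333333 = 4 * 5.3333333 = 21.333333

21.333333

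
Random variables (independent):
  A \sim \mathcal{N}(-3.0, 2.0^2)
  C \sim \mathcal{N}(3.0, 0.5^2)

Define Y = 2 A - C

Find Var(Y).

For independent RVs: Var(aX + bY) = a²Var(X) + b²Var(Y)
Var(A) = 4
Var(C) = 0.25
Var(Y) = 2²*4 + (-1)²*0.25
= 4*4 + 1*0.25 = 16.25

16.25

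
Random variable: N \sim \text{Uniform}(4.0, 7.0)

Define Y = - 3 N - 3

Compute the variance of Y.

For Y = aN + b: Var(Y) = a² * Var(N)
Var(N) = (7 - 4)^2/12 = 0.75
Var(Y) = (-3)² * 0.75 = 9 * 0.75 = 6.75

6.75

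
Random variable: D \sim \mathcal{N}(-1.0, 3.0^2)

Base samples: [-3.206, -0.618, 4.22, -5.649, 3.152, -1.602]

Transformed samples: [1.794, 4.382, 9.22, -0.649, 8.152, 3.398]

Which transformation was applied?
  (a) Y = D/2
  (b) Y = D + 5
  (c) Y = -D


Checking option (b) Y = D + 5:
  D = -3.206 -> Y = 1.794 ✓
  D = -0.618 -> Y = 4.382 ✓
  D = 4.22 -> Y = 9.22 ✓
All samples match this transformation.

(b) D + 5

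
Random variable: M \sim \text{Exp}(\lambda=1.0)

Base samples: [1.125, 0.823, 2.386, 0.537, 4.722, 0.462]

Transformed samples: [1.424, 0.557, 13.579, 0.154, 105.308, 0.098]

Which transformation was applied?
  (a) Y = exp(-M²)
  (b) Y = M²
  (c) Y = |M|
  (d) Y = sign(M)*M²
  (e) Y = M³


Checking option (e) Y = M³:
  M = 1.125 -> Y = 1.424 ✓
  M = 0.823 -> Y = 0.557 ✓
  M = 2.386 -> Y = 13.579 ✓
All samples match this transformation.

(e) M³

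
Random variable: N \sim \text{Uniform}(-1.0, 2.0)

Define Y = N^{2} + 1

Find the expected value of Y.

E[Y] = 1*E[N²] + 1
E[N] = 0.5
E[N²] = Var(N) + (E[N])² = 0.75 + 0.25 = 1
E[Y] = 1*1 + 1 = 2

2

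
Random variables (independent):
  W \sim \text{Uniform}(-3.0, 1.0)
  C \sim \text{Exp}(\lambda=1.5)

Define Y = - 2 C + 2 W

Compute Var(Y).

For independent RVs: Var(aX + bY) = a²Var(X) + b²Var(Y)
Var(W) = 1.3333333
Var(C) = 0.44444444
Var(Y) = 2²*1.3333333 + (-2)²*0.44444444
= 4*1.3333333 + 4*0.44444444 = 7.1111111

7.1111111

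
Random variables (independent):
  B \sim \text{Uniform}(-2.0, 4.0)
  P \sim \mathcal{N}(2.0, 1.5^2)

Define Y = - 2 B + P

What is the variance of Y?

For independent RVs: Var(aX + bY) = a²Var(X) + b²Var(Y)
Var(B) = 3
Var(P) = 2.25
Var(Y) = (-2)²*3 + 1²*2.25
= 4*3 + 1*2.25 = 14.25

14.25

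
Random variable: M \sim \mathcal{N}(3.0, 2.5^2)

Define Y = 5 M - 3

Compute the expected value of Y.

For Y = 5M - 3:
E[Y] = 5 * E[M] - 3
E[M] = 3.0 = 3
E[Y] = 5 * 3 - 3 = 12

12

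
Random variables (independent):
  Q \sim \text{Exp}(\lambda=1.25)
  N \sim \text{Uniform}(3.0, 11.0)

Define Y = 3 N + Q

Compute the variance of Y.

For independent RVs: Var(aX + bY) = a²Var(X) + b²Var(Y)
Var(Q) = 0.64
Var(N) = 5.3333333
Var(Y) = 1²*0.64 + 3²*5.3333333
= 1*0.64 + 9*5.3333333 = 48.64

48.64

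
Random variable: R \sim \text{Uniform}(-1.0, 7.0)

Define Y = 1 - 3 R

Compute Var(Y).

For Y = aR + b: Var(Y) = a² * Var(R)
Var(R) = (7 + 1)^2/12 = 5.3333333
Var(Y) = (-3)² * 5.3333333 = 9 * 5.3333333 = 48

48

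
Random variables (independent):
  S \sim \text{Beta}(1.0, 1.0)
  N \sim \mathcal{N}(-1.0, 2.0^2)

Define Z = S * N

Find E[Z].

For independent RVs: E[XY] = E[X]*E[Y]
E[S] = 0.5
E[N] = -1
E[Z] = 0.5 * (-1) = -0.5

-0.5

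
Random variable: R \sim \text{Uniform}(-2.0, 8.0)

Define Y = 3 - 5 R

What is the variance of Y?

For Y = aR + b: Var(Y) = a² * Var(R)
Var(R) = (8 + 2)^2/12 = 8.3333333
Var(Y) = (-5)² * 8.3333333 = 25 * 8.3333333 = 208.33333

208.33333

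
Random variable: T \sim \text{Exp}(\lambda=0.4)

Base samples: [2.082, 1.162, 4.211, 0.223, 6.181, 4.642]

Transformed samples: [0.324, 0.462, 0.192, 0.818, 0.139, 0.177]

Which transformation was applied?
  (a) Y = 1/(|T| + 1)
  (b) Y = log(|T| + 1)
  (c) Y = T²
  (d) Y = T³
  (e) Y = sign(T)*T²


Checking option (a) Y = 1/(|T| + 1):
  T = 2.082 -> Y = 0.324 ✓
  T = 1.162 -> Y = 0.462 ✓
  T = 4.211 -> Y = 0.192 ✓
All samples match this transformation.

(a) 1/(|T| + 1)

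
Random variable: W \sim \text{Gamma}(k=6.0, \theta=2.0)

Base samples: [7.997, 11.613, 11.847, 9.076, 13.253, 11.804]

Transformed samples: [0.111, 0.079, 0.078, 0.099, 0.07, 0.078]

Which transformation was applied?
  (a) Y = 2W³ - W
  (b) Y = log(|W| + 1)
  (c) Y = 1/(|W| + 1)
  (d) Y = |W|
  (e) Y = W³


Checking option (c) Y = 1/(|W| + 1):
  W = 7.997 -> Y = 0.111 ✓
  W = 11.613 -> Y = 0.079 ✓
  W = 11.847 -> Y = 0.078 ✓
All samples match this transformation.

(c) 1/(|W| + 1)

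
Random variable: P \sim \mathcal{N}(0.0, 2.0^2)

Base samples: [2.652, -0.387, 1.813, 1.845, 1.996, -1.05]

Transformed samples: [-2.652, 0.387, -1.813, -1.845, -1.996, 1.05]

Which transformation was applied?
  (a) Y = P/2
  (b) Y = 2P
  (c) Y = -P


Checking option (c) Y = -P:
  P = 2.652 -> Y = -2.652 ✓
  P = -0.387 -> Y = 0.387 ✓
  P = 1.813 -> Y = -1.813 ✓
All samples match this transformation.

(c) -P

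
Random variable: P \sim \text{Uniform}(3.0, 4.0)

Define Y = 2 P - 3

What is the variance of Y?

For Y = aP + b: Var(Y) = a² * Var(P)
Var(P) = (4 - 3)^2/12 = 0.083333333
Var(Y) = 2² * 0.083333333 = 4 * 0.083333333 = 0.33333333

0.33333333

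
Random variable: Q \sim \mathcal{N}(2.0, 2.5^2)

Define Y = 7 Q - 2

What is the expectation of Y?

For Y = 7Q - 2:
E[Y] = 7 * E[Q] - 2
E[Q] = 2.0 = 2
E[Y] = 7 * 2 - 2 = 12

12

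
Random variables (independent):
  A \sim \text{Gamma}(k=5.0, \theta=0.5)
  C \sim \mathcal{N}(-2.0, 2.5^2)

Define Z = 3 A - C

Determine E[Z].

E[Z] = 3*E[A] - 1*E[C]
E[A] = 2.5
E[C] = -2
E[Z] = 3*2.5 - 1*(-2) = 9.5

9.5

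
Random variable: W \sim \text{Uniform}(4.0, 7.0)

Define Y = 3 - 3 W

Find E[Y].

For Y = -3W + 3:
E[Y] = -3 * E[W] + 3
E[W] = (4 + 7)/2 = 5.5
E[Y] = -3 * 5.5 + 3 = -13.5

-13.5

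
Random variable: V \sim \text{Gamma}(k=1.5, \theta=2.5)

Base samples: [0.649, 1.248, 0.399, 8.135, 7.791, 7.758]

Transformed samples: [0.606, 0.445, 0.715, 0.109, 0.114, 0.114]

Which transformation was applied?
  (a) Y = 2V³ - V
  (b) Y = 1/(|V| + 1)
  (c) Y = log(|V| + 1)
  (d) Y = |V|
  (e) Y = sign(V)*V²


Checking option (b) Y = 1/(|V| + 1):
  V = 0.649 -> Y = 0.606 ✓
  V = 1.248 -> Y = 0.445 ✓
  V = 0.399 -> Y = 0.715 ✓
All samples match this transformation.

(b) 1/(|V| + 1)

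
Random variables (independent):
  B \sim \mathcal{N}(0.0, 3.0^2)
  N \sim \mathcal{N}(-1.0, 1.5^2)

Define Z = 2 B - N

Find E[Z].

E[Z] = 2*E[B] - 1*E[N]
E[B] = 0
E[N] = -1
E[Z] = 2*0 - 1*(-1) = 1

1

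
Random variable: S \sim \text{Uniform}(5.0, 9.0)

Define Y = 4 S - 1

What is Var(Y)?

For Y = aS + b: Var(Y) = a² * Var(S)
Var(S) = (9 - 5)^2/12 = 1.3333333
Var(Y) = 4² * 1.3333333 = 16 * 1.3333333 = 21.333333

21.333333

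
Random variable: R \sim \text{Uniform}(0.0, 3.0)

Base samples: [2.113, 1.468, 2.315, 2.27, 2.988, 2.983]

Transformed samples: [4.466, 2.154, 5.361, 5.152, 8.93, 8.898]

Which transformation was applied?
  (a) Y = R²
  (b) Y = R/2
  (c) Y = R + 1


Checking option (a) Y = R²:
  R = 2.113 -> Y = 4.466 ✓
  R = 1.468 -> Y = 2.154 ✓
  R = 2.315 -> Y = 5.361 ✓
All samples match this transformation.

(a) R²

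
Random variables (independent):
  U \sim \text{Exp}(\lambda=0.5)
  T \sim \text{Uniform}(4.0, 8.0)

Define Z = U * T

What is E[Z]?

For independent RVs: E[XY] = E[X]*E[Y]
E[U] = 2
E[T] = 6
E[Z] = 2 * 6 = 12

12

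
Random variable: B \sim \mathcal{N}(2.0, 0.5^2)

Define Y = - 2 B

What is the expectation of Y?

For Y = -2B:
E[Y] = -2 * E[B]
E[B] = 2.0 = 2
E[Y] = -2 * 2 = -4

-4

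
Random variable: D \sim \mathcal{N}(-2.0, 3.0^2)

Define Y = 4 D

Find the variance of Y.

For Y = aD + b: Var(Y) = a² * Var(D)
Var(D) = 3.0^2 = 9
Var(Y) = 4² * 9 = 16 * 9 = 144

144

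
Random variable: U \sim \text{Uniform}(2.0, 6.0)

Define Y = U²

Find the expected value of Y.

E[U²] = Var(U) + (E[U])² = 1.3333333 + 16 = 17.333333

17.333333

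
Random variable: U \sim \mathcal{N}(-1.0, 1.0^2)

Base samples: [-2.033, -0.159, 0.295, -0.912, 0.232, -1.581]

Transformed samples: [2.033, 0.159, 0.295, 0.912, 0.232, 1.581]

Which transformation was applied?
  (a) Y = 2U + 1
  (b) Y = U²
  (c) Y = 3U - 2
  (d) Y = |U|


Checking option (d) Y = |U|:
  U = -2.033 -> Y = 2.033 ✓
  U = -0.159 -> Y = 0.159 ✓
  U = 0.295 -> Y = 0.295 ✓
All samples match this transformation.

(d) |U|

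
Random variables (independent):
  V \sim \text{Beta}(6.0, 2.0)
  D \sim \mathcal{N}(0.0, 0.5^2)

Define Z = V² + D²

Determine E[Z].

E[Z] = E[V²] + E[D²]
E[V²] = Var(V) + E[V]² = 0.020833333 + 0.5625 = 0.58333333
E[D²] = Var(D) + E[D]² = 0.25 + 0 = 0.25
E[Z] = 0.58333333 + 0.25 = 0.83333333

0.83333333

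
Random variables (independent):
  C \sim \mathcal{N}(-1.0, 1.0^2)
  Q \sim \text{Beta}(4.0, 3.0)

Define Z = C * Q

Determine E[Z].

For independent RVs: E[XY] = E[X]*E[Y]
E[C] = -1
E[Q] = 0.57142857
E[Z] = -1 * 0.57142857 = -0.57142857

-0.57142857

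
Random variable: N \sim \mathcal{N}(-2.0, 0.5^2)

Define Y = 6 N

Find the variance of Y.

For Y = aN + b: Var(Y) = a² * Var(N)
Var(N) = 0.5^2 = 0.25
Var(Y) = 6² * 0.25 = 36 * 0.25 = 9

9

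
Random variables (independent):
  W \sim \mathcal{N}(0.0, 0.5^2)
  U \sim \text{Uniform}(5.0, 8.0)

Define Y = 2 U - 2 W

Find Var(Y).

For independent RVs: Var(aX + bY) = a²Var(X) + b²Var(Y)
Var(W) = 0.25
Var(U) = 0.75
Var(Y) = (-2)²*0.25 + 2²*0.75
= 4*0.25 + 4*0.75 = 4

4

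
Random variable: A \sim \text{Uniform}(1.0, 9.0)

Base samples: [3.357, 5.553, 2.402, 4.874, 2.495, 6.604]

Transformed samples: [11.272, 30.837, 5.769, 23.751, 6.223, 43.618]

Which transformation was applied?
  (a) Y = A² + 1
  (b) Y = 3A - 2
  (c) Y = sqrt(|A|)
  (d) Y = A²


Checking option (d) Y = A²:
  A = 3.357 -> Y = 11.272 ✓
  A = 5.553 -> Y = 30.837 ✓
  A = 2.402 -> Y = 5.769 ✓
All samples match this transformation.

(d) A²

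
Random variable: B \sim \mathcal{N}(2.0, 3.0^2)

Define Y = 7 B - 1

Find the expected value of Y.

For Y = 7B - 1:
E[Y] = 7 * E[B] - 1
E[B] = 2.0 = 2
E[Y] = 7 * 2 - 1 = 13

13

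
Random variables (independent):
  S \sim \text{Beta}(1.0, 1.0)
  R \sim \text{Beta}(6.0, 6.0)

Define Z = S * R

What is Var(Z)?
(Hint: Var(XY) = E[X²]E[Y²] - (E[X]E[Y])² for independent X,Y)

Var(XY) = E[X²]E[Y²] - (E[X]E[Y])²
E[S] = 0.5, Var(S) = 0.083333333
E[R] = 0.5, Var(R) = 0.019230769
E[S²] = 0.083333333 + 0.5² = 0.33333333
E[R²] = 0.019230769 + 0.5² = 0.26923077
Var(Z) = 0.33333333*0.26923077 - (0.5*0.5)²
= 0.08974359 - 0.0625 = 0.02724359

0.02724359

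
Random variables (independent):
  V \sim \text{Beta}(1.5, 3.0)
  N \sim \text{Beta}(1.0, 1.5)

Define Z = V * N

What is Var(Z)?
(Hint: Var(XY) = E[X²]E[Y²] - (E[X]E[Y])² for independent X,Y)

Var(XY) = E[X²]E[Y²] - (E[X]E[Y])²
E[V] = 0.33333333, Var(V) = 0.04040404
E[N] = 0.4, Var(N) = 0.068571429
E[V²] = 0.04040404 + 0.33333333² = 0.15151515
E[N²] = 0.068571429 + 0.4² = 0.22857143
Var(Z) = 0.15151515*0.22857143 - (0.33333333*0.4)²
= 0.034632035 - 0.017777778 = 0.016854257

0.016854257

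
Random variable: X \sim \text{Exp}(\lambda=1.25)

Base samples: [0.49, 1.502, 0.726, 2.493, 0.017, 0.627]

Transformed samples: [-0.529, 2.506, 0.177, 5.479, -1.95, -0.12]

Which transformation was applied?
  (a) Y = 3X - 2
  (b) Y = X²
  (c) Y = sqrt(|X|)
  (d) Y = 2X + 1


Checking option (a) Y = 3X - 2:
  X = 0.49 -> Y = -0.529 ✓
  X = 1.502 -> Y = 2.506 ✓
  X = 0.726 -> Y = 0.177 ✓
All samples match this transformation.

(a) 3X - 2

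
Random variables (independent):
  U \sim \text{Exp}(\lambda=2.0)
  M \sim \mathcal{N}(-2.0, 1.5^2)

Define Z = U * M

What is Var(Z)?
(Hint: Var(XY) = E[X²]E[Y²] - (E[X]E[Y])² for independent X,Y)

Var(XY) = E[X²]E[Y²] - (E[X]E[Y])²
E[U] = 0.5, Var(U) = 0.25
E[M] = -2, Var(M) = 2.25
E[U²] = 0.25 + 0.5² = 0.5
E[M²] = 2.25 + (-2)² = 6.25
Var(Z) = 0.5*6.25 - (0.5*(-2))²
= 3.125 - 1 = 2.125

2.125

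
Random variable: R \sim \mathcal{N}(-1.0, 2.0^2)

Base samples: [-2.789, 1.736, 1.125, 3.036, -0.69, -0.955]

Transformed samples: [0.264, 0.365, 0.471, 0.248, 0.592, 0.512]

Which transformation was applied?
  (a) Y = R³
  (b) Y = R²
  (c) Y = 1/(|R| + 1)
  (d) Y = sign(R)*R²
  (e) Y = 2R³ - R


Checking option (c) Y = 1/(|R| + 1):
  R = -2.789 -> Y = 0.264 ✓
  R = 1.736 -> Y = 0.365 ✓
  R = 1.125 -> Y = 0.471 ✓
All samples match this transformation.

(c) 1/(|R| + 1)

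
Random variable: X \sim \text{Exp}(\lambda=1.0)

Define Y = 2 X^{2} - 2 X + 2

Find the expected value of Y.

E[Y] = 2*E[X²] - 2*E[X] + 2
E[X] = 1
E[X²] = Var(X) + (E[X])² = 1 + 1 = 2
E[Y] = 2*2 - 2*1 + 2 = 4

4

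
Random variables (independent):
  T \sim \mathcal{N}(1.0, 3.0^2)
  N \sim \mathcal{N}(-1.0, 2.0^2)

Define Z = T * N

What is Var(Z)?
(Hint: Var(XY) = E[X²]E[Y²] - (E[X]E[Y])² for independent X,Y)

Var(XY) = E[X²]E[Y²] - (E[X]E[Y])²
E[T] = 1, Var(T) = 9
E[N] = -1, Var(N) = 4
E[T²] = 9 + 1² = 10
E[N²] = 4 + (-1)² = 5
Var(Z) = 10*5 - (1*(-1))²
= 50 - 1 = 49

49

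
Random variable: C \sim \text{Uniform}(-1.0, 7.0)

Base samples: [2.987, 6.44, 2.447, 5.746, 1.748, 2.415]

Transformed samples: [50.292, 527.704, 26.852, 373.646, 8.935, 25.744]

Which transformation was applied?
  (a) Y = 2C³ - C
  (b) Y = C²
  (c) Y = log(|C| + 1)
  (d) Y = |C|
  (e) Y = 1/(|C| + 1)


Checking option (a) Y = 2C³ - C:
  C = 2.987 -> Y = 50.292 ✓
  C = 6.44 -> Y = 527.704 ✓
  C = 2.447 -> Y = 26.852 ✓
All samples match this transformation.

(a) 2C³ - C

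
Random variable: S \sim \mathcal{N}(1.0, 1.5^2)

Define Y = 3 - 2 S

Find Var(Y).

For Y = aS + b: Var(Y) = a² * Var(S)
Var(S) = 1.5^2 = 2.25
Var(Y) = (-2)² * 2.25 = 4 * 2.25 = 9

9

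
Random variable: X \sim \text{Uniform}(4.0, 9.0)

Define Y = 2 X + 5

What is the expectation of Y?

For Y = 2X + 5:
E[Y] = 2 * E[X] + 5
E[X] = (4 + 9)/2 = 6.5
E[Y] = 2 * 6.5 + 5 = 18

18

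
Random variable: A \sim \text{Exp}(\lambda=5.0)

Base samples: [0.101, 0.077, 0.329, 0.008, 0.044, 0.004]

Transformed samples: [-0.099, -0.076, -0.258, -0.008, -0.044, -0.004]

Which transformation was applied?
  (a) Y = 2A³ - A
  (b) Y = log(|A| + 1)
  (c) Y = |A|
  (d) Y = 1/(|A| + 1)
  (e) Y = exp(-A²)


Checking option (a) Y = 2A³ - A:
  A = 0.101 -> Y = -0.099 ✓
  A = 0.077 -> Y = -0.076 ✓
  A = 0.329 -> Y = -0.258 ✓
All samples match this transformation.

(a) 2A³ - A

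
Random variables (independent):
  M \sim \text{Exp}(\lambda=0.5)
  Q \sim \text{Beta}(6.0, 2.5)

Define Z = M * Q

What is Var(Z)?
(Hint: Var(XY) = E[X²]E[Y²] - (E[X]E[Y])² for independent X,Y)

Var(XY) = E[X²]E[Y²] - (E[X]E[Y])²
E[M] = 2, Var(M) = 4
E[Q] = 0.70588235, Var(Q) = 0.021853943
E[M²] = 4 + 2² = 8
E[Q²] = 0.021853943 + 0.70588235² = 0.52012384
Var(Z) = 8*0.52012384 - (2*0.70588235)²
= 4.1609907 - 1.9930796 = 2.1679111

2.1679111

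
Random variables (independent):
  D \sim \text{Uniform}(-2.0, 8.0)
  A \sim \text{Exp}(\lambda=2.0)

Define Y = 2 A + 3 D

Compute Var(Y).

For independent RVs: Var(aX + bY) = a²Var(X) + b²Var(Y)
Var(D) = 8.3333333
Var(A) = 0.25
Var(Y) = 3²*8.3333333 + 2²*0.25
= 9*8.3333333 + 4*0.25 = 76

76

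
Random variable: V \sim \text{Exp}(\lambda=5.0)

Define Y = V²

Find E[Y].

E[V²] = Var(V) + (E[V])² = 0.04 + 0.04 = 0.08

0.08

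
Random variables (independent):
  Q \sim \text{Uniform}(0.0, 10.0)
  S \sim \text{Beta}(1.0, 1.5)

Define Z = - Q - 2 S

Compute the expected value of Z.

E[Z] = -1*E[Q] - 2*E[S]
E[Q] = 5
E[S] = 0.4
E[Z] = -1*5 - 2*0.4 = -5.8

-5.8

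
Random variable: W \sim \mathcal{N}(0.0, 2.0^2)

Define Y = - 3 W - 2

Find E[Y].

For Y = -3W - 2:
E[Y] = -3 * E[W] - 2
E[W] = 0.0 = 0
E[Y] = -3 * 0 - 2 = -2

-2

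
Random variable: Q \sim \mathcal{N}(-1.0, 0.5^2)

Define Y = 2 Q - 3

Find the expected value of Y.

For Y = 2Q - 3:
E[Y] = 2 * E[Q] - 3
E[Q] = -1.0 = -1
E[Y] = 2 * (-1) - 3 = -5

-5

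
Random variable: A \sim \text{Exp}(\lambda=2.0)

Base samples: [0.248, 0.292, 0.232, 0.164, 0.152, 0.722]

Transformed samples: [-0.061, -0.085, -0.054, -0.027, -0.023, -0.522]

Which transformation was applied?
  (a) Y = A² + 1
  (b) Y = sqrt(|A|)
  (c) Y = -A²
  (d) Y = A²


Checking option (c) Y = -A²:
  A = 0.248 -> Y = -0.061 ✓
  A = 0.292 -> Y = -0.085 ✓
  A = 0.232 -> Y = -0.054 ✓
All samples match this transformation.

(c) -A²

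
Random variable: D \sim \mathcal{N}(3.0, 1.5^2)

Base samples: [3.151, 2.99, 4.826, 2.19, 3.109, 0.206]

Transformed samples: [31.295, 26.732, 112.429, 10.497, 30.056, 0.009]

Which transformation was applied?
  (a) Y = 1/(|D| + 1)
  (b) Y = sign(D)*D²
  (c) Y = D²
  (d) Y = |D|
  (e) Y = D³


Checking option (e) Y = D³:
  D = 3.151 -> Y = 31.295 ✓
  D = 2.99 -> Y = 26.732 ✓
  D = 4.826 -> Y = 112.429 ✓
All samples match this transformation.

(e) D³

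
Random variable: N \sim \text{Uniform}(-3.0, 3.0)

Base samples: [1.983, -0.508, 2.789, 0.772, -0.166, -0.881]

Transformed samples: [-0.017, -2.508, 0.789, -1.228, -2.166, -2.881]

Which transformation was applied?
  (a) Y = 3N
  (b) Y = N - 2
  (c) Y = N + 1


Checking option (b) Y = N - 2:
  N = 1.983 -> Y = -0.017 ✓
  N = -0.508 -> Y = -2.508 ✓
  N = 2.789 -> Y = 0.789 ✓
All samples match this transformation.

(b) N - 2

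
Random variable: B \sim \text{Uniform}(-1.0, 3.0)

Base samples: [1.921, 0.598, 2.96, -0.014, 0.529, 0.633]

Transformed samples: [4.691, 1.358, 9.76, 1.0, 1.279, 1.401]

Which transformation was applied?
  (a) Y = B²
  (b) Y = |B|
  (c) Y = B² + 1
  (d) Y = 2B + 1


Checking option (c) Y = B² + 1:
  B = 1.921 -> Y = 4.691 ✓
  B = 0.598 -> Y = 1.358 ✓
  B = 2.96 -> Y = 9.76 ✓
All samples match this transformation.

(c) B² + 1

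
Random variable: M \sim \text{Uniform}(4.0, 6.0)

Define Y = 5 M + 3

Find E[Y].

For Y = 5M + 3:
E[Y] = 5 * E[M] + 3
E[M] = (4 + 6)/2 = 5
E[Y] = 5 * 5 + 3 = 28

28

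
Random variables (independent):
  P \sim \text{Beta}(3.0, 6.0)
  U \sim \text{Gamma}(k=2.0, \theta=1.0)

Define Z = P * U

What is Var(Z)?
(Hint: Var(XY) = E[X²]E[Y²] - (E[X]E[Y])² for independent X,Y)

Var(XY) = E[X²]E[Y²] - (E[X]E[Y])²
E[P] = 0.33333333, Var(P) = 0.022222222
E[U] = 2, Var(U) = 2
E[P²] = 0.022222222 + 0.33333333² = 0.13333333
E[U²] = 2 + 2² = 6
Var(Z) = 0.13333333*6 - (0.33333333*2)²
= 0.8 - 0.44444444 = 0.35555556

0.35555556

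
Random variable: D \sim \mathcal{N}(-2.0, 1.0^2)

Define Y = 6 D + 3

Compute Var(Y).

For Y = aD + b: Var(Y) = a² * Var(D)
Var(D) = 1.0^2 = 1
Var(Y) = 6² * 1 = 36 * 1 = 36

36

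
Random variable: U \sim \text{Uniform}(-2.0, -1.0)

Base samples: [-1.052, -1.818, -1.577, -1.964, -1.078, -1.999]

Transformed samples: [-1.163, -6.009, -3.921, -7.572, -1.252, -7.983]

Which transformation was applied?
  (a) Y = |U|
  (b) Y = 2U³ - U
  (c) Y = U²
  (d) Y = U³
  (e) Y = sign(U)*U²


Checking option (d) Y = U³:
  U = -1.052 -> Y = -1.163 ✓
  U = -1.818 -> Y = -6.009 ✓
  U = -1.577 -> Y = -3.921 ✓
All samples match this transformation.

(d) U³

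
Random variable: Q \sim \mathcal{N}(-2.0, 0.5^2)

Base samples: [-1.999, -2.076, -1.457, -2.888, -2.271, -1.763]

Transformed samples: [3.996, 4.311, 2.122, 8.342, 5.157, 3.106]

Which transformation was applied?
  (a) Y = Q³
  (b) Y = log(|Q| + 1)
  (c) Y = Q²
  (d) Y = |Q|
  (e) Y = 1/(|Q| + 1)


Checking option (c) Y = Q²:
  Q = -1.999 -> Y = 3.996 ✓
  Q = -2.076 -> Y = 4.311 ✓
  Q = -1.457 -> Y = 2.122 ✓
All samples match this transformation.

(c) Q²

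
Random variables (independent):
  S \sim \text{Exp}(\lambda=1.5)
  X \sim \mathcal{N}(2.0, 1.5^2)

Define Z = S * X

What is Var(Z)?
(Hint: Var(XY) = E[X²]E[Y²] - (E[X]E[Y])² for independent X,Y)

Var(XY) = E[X²]E[Y²] - (E[X]E[Y])²
E[S] = 0.66666667, Var(S) = 0.44444444
E[X] = 2, Var(X) = 2.25
E[S²] = 0.44444444 + 0.66666667² = 0.88888889
E[X²] = 2.25 + 2² = 6.25
Var(Z) = 0.88888889*6.25 - (0.66666667*2)²
= 5.5555556 - 1.7777778 = 3.7777778

3.7777778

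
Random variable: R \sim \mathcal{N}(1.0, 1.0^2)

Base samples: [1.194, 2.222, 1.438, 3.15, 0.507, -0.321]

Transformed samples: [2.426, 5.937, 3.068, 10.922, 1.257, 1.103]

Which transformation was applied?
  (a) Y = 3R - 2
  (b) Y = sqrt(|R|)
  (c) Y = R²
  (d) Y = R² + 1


Checking option (d) Y = R² + 1:
  R = 1.194 -> Y = 2.426 ✓
  R = 2.222 -> Y = 5.937 ✓
  R = 1.438 -> Y = 3.068 ✓
All samples match this transformation.

(d) R² + 1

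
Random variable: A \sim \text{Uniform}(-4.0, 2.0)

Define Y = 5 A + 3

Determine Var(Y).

For Y = aA + b: Var(Y) = a² * Var(A)
Var(A) = (2 + 4)^2/12 = 3
Var(Y) = 5² * 3 = 25 * 3 = 75

75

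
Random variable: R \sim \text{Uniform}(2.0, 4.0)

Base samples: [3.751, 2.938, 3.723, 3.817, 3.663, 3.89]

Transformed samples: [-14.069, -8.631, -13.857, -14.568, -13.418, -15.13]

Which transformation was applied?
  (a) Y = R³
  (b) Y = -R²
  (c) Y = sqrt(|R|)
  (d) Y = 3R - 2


Checking option (b) Y = -R²:
  R = 3.751 -> Y = -14.069 ✓
  R = 2.938 -> Y = -8.631 ✓
  R = 3.723 -> Y = -13.857 ✓
All samples match this transformation.

(b) -R²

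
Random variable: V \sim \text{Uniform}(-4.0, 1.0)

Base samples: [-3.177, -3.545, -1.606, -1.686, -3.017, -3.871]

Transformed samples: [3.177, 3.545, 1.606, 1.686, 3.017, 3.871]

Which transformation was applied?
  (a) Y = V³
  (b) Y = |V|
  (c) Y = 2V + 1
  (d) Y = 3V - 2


Checking option (b) Y = |V|:
  V = -3.177 -> Y = 3.177 ✓
  V = -3.545 -> Y = 3.545 ✓
  V = -1.606 -> Y = 1.606 ✓
All samples match this transformation.

(b) |V|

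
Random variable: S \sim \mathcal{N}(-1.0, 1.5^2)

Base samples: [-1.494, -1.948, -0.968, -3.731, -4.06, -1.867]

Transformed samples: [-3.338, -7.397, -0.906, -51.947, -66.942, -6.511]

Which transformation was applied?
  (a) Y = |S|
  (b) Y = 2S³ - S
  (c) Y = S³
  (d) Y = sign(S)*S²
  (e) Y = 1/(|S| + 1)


Checking option (c) Y = S³:
  S = -1.494 -> Y = -3.338 ✓
  S = -1.948 -> Y = -7.397 ✓
  S = -0.968 -> Y = -0.906 ✓
All samples match this transformation.

(c) S³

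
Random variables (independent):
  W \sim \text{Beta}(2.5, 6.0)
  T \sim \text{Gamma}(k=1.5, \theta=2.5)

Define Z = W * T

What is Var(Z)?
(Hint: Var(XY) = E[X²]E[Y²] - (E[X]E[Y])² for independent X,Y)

Var(XY) = E[X²]E[Y²] - (E[X]E[Y])²
E[W] = 0.29411765, Var(W) = 0.021853943
E[T] = 3.75, Var(T) = 9.375
E[W²] = 0.021853943 + 0.29411765² = 0.10835913
E[T²] = 9.375 + 3.75² = 23.4375
Var(Z) = 0.10835913*23.4375 - (0.29411765*3.75)²
= 2.5396672 - 1.2164792 = 1.3231879

1.3231879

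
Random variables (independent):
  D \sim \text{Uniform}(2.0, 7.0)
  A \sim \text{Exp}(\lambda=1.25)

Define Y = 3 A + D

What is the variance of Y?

For independent RVs: Var(aX + bY) = a²Var(X) + b²Var(Y)
Var(D) = 2.0833333
Var(A) = 0.64
Var(Y) = 1²*2.0833333 + 3²*0.64
= 1*2.0833333 + 9*0.64 = 7.8433333

7.8433333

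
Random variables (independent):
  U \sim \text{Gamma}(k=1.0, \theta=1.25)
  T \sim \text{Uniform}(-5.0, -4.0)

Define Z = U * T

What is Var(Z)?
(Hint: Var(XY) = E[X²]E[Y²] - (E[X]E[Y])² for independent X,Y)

Var(XY) = E[X²]E[Y²] - (E[X]E[Y])²
E[U] = 1.25, Var(U) = 1.5625
E[T] = -4.5, Var(T) = 0.083333333
E[U²] = 1.5625 + 1.25² = 3.125
E[T²] = 0.083333333 + (-4.5)² = 20.333333
Var(Z) = 3.125*20.333333 - (1.25*(-4.5))²
= 63.541667 - 31.640625 = 31.901042

31.901042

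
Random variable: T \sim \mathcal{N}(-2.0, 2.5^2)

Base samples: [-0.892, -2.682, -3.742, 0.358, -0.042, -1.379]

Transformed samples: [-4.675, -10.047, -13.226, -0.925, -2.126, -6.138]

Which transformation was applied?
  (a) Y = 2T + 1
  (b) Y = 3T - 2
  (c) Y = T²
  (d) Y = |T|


Checking option (b) Y = 3T - 2:
  T = -0.892 -> Y = -4.675 ✓
  T = -2.682 -> Y = -10.047 ✓
  T = -3.742 -> Y = -13.226 ✓
All samples match this transformation.

(b) 3T - 2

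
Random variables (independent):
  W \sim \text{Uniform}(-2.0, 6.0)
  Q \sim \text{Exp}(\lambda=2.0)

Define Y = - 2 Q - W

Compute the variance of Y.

For independent RVs: Var(aX + bY) = a²Var(X) + b²Var(Y)
Var(W) = 5.3333333
Var(Q) = 0.25
Var(Y) = (-1)²*5.3333333 + (-2)²*0.25
= 1*5.3333333 + 4*0.25 = 6.3333333

6.3333333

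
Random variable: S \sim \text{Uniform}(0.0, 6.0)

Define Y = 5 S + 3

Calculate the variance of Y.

For Y = aS + b: Var(Y) = a² * Var(S)
Var(S) = (6 - 0)^2/12 = 3
Var(Y) = 5² * 3 = 25 * 3 = 75

75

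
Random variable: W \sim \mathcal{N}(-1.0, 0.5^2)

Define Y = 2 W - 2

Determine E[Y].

For Y = 2W - 2:
E[Y] = 2 * E[W] - 2
E[W] = -1.0 = -1
E[Y] = 2 * (-1) - 2 = -4

-4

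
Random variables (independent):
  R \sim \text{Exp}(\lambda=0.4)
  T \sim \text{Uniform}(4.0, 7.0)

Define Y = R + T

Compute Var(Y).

For independent RVs: Var(aX + bY) = a²Var(X) + b²Var(Y)
Var(R) = 6.25
Var(T) = 0.75
Var(Y) = 1²*6.25 + 1²*0.75
= 1*6.25 + 1*0.75 = 7

7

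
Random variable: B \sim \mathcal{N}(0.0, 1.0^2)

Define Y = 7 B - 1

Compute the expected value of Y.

For Y = 7B - 1:
E[Y] = 7 * E[B] - 1
E[B] = 0.0 = 0
E[Y] = 7 * 0 - 1 = -1

-1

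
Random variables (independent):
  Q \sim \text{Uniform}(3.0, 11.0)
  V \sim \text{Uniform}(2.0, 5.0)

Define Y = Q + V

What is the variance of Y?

For independent RVs: Var(aX + bY) = a²Var(X) + b²Var(Y)
Var(Q) = 5.3333333
Var(V) = 0.75
Var(Y) = 1²*5.3333333 + 1²*0.75
= 1*5.3333333 + 1*0.75 = 6.0833333

6.0833333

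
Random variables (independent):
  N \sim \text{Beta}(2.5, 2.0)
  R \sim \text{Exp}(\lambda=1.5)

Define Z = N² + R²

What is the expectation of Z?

E[Z] = E[N²] + E[R²]
E[N²] = Var(N) + E[N]² = 0.044893378 + 0.30864198 = 0.35353535
E[R²] = Var(R) + E[R]² = 0.44444444 + 0.44444444 = 0.88888889
E[Z] = 0.35353535 + 0.88888889 = 1.2424242

1.2424242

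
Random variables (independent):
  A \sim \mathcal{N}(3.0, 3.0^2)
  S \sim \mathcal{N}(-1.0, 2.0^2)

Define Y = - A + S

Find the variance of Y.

For independent RVs: Var(aX + bY) = a²Var(X) + b²Var(Y)
Var(A) = 9
Var(S) = 4
Var(Y) = (-1)²*9 + 1²*4
= 1*9 + 1*4 = 13

13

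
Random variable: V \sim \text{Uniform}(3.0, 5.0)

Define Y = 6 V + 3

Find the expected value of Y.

For Y = 6V + 3:
E[Y] = 6 * E[V] + 3
E[V] = (3 + 5)/2 = 4
E[Y] = 6 * 4 + 3 = 27

27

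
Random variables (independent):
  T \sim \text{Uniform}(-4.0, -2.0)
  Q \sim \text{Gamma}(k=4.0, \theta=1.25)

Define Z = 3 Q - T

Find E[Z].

E[Z] = -1*E[T] + 3*E[Q]
E[T] = -3
E[Q] = 5
E[Z] = -1*(-3) + 3*5 = 18

18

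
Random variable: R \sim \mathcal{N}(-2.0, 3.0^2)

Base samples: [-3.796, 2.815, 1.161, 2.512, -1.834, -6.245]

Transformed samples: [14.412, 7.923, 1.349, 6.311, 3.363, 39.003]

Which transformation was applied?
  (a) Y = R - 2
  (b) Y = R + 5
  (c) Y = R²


Checking option (c) Y = R²:
  R = -3.796 -> Y = 14.412 ✓
  R = 2.815 -> Y = 7.923 ✓
  R = 1.161 -> Y = 1.349 ✓
All samples match this transformation.

(c) R²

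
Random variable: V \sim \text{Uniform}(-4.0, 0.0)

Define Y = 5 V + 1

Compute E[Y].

For Y = 5V + 1:
E[Y] = 5 * E[V] + 1
E[V] = (-4 + 0)/2 = -2
E[Y] = 5 * (-2) + 1 = -9

-9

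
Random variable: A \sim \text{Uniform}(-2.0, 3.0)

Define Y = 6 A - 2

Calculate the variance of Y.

For Y = aA + b: Var(Y) = a² * Var(A)
Var(A) = (3 + 2)^2/12 = 2.0833333
Var(Y) = 6² * 2.0833333 = 36 * 2.0833333 = 75

75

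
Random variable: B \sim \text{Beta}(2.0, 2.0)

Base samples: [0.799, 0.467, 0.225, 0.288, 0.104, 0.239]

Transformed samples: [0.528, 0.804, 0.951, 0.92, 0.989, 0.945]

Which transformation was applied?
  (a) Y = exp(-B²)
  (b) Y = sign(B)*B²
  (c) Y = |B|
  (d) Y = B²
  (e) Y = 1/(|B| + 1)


Checking option (a) Y = exp(-B²):
  B = 0.799 -> Y = 0.528 ✓
  B = 0.467 -> Y = 0.804 ✓
  B = 0.225 -> Y = 0.951 ✓
All samples match this transformation.

(a) exp(-B²)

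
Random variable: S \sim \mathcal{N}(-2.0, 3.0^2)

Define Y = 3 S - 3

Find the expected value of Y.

For Y = 3S - 3:
E[Y] = 3 * E[S] - 3
E[S] = -2.0 = -2
E[Y] = 3 * (-2) - 3 = -9

-9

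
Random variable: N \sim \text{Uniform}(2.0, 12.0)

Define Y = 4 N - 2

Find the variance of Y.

For Y = aN + b: Var(Y) = a² * Var(N)
Var(N) = (12 - 2)^2/12 = 8.3333333
Var(Y) = 4² * 8.3333333 = 16 * 8.3333333 = 133.33333

133.33333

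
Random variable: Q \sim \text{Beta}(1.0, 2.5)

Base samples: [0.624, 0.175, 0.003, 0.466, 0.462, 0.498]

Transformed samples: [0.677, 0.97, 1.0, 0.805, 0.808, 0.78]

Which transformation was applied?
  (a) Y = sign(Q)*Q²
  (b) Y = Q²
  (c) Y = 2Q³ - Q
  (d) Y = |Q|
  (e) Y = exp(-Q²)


Checking option (e) Y = exp(-Q²):
  Q = 0.624 -> Y = 0.677 ✓
  Q = 0.175 -> Y = 0.97 ✓
  Q = 0.003 -> Y = 1.0 ✓
All samples match this transformation.

(e) exp(-Q²)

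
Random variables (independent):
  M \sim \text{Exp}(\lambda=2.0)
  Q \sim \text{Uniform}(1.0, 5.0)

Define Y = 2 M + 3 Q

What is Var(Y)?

For independent RVs: Var(aX + bY) = a²Var(X) + b²Var(Y)
Var(M) = 0.25
Var(Q) = 1.3333333
Var(Y) = 2²*0.25 + 3²*1.3333333
= 4*0.25 + 9*1.3333333 = 13

13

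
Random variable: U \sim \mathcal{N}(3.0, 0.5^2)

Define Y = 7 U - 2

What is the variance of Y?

For Y = aU + b: Var(Y) = a² * Var(U)
Var(U) = 0.5^2 = 0.25
Var(Y) = 7² * 0.25 = 49 * 0.25 = 12.25

12.25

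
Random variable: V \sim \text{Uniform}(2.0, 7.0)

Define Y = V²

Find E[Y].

Using E[X²] = Var(X) + (E[X])²:
E[V] = 4.5
Var(V) = (7 - 2)^2/12 = 2.0833333
E[V²] = 2.0833333 + 4.5² = 2.0833333 + 20.25 = 22.333333

22.333333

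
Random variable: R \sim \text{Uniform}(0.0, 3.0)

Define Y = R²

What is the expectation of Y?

Using E[X²] = Var(X) + (E[X])²:
E[R] = 1.5
Var(R) = (3 - 0)^2/12 = 0.75
E[R²] = 0.75 + 1.5² = 0.75 + 2.25 = 3

3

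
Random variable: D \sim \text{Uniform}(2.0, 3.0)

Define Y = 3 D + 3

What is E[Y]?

For Y = 3D + 3:
E[Y] = 3 * E[D] + 3
E[D] = (2 + 3)/2 = 2.5
E[Y] = 3 * 2.5 + 3 = 10.5

10.5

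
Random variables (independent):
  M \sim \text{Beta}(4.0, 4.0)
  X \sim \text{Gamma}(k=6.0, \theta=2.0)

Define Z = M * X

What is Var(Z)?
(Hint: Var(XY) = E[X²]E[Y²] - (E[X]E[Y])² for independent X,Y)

Var(XY) = E[X²]E[Y²] - (E[X]E[Y])²
E[M] = 0.5, Var(M) = 0.027777778
E[X] = 12, Var(X) = 24
E[M²] = 0.027777778 + 0.5² = 0.27777778
E[X²] = 24 + 12² = 168
Var(Z) = 0.27777778*168 - (0.5*12)²
= 46.666667 - 36 = 10.666667

10.666667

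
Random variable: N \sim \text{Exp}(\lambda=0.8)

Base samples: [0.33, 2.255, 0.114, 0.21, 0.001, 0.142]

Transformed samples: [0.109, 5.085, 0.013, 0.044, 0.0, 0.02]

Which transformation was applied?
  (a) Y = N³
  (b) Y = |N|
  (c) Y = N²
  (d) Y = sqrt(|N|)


Checking option (c) Y = N²:
  N = 0.33 -> Y = 0.109 ✓
  N = 2.255 -> Y = 5.085 ✓
  N = 0.114 -> Y = 0.013 ✓
All samples match this transformation.

(c) N²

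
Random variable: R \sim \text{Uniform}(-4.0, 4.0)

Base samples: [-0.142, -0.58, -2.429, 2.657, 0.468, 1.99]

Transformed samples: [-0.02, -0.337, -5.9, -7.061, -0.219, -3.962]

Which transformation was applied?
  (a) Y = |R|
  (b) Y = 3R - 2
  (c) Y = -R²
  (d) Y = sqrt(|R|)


Checking option (c) Y = -R²:
  R = -0.142 -> Y = -0.02 ✓
  R = -0.58 -> Y = -0.337 ✓
  R = -2.429 -> Y = -5.9 ✓
All samples match this transformation.

(c) -R²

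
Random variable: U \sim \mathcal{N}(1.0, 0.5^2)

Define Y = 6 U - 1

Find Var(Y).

For Y = aU + b: Var(Y) = a² * Var(U)
Var(U) = 0.5^2 = 0.25
Var(Y) = 6² * 0.25 = 36 * 0.25 = 9

9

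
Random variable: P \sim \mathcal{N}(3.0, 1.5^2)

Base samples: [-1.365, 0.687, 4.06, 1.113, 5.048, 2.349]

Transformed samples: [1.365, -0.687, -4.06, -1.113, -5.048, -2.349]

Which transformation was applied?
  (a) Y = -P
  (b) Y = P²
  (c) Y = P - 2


Checking option (a) Y = -P:
  P = -1.365 -> Y = 1.365 ✓
  P = 0.687 -> Y = -0.687 ✓
  P = 4.06 -> Y = -4.06 ✓
All samples match this transformation.

(a) -P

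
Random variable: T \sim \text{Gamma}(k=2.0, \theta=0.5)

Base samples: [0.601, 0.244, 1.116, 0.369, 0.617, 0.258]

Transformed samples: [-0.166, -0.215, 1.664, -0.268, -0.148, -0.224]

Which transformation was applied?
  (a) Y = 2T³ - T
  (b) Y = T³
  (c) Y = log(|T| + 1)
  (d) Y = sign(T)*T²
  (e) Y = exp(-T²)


Checking option (a) Y = 2T³ - T:
  T = 0.601 -> Y = -0.166 ✓
  T = 0.244 -> Y = -0.215 ✓
  T = 1.116 -> Y = 1.664 ✓
All samples match this transformation.

(a) 2T³ - T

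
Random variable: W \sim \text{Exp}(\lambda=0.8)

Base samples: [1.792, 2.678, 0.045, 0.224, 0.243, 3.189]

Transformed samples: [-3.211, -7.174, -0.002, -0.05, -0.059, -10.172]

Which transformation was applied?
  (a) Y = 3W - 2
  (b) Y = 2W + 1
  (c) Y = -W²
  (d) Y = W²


Checking option (c) Y = -W²:
  W = 1.792 -> Y = -3.211 ✓
  W = 2.678 -> Y = -7.174 ✓
  W = 0.045 -> Y = -0.002 ✓
All samples match this transformation.

(c) -W²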